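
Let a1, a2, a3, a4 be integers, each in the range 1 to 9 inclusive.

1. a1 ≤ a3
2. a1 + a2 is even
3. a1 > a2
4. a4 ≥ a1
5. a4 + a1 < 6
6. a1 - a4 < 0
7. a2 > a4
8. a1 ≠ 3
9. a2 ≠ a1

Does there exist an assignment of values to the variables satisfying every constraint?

Constraints 3, 6, and 7 give a1 < a4, a4 < a2, a2 < a1. Chaining: a1 < a4 < a2 < a1, which forces a1 < a1 — impossible.

Unsatisfiable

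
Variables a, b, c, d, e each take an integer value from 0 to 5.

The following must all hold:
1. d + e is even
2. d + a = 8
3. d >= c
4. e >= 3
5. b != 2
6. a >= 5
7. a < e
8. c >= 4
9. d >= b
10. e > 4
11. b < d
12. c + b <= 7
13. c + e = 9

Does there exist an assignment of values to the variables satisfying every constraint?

Unsatisfiable

From constraints 3 and 8: d ≥ c ≥ 4. From constraint 6: a ≥ 5. Hence d + a ≥ 9. But constraint 2 requires d + a = 8, and 8 < 9. Contradiction.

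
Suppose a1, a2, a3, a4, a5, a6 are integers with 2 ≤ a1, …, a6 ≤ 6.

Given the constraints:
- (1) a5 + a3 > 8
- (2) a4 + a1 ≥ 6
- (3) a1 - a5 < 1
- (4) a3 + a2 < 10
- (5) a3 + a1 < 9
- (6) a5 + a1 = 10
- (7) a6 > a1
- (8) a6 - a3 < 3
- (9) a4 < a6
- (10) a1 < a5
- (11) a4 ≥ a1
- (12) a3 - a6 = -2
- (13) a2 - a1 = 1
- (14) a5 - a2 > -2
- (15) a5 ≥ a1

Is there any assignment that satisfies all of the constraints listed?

Try a1 = 4, a2 = 5, a3 = 4, a4 = 5, a5 = 6, a6 = 6.
Check constraint 1: a5 + a3 = 10; constraint 2: a4 + a1 = 9; constraint 3: a1 - a5 = -2. The remaining constraints are straightforward to verify.

Satisfiable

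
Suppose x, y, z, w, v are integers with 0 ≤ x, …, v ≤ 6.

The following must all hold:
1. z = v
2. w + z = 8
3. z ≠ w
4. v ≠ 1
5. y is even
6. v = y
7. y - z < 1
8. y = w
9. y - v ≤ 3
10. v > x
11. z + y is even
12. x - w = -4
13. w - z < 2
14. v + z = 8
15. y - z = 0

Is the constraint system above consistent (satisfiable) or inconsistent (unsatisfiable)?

Unsatisfiable

From constraints 1, 6, and 8, z = v = y = w, so z = w. But constraint 3 says z ≠ w. Contradiction.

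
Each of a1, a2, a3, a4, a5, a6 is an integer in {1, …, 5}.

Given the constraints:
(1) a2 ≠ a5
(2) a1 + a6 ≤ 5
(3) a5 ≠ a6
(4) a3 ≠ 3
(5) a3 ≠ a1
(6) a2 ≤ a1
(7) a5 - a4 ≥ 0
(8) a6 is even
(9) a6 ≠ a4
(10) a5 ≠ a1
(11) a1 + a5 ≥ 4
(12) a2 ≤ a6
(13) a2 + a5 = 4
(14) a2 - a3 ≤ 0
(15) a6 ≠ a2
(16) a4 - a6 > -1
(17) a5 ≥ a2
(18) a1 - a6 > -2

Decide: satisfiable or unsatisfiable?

Satisfiable

Try a1 = 2, a2 = 1, a3 = 1, a4 = 3, a5 = 3, a6 = 2.
Check constraint 2: a1 + a6 = 4; constraint 7: a5 - a4 = 0; constraint 11: a1 + a5 = 5. The remaining constraints are straightforward to verify.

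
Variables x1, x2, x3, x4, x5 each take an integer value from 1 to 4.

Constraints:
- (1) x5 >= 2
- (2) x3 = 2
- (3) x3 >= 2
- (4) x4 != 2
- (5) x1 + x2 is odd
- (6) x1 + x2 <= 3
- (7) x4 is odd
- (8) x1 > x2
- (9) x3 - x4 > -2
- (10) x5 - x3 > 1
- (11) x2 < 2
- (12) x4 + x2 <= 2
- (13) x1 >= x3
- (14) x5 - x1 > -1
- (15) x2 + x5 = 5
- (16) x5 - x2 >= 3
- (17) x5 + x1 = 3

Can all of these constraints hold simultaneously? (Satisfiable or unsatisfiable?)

Unsatisfiable

From constraint 1: x5 ≥ 2. From constraints 3 and 13: x1 ≥ x3 ≥ 2. Hence x5 + x1 ≥ 4. But constraint 17 requires x5 + x1 = 3, and 3 < 4. Contradiction.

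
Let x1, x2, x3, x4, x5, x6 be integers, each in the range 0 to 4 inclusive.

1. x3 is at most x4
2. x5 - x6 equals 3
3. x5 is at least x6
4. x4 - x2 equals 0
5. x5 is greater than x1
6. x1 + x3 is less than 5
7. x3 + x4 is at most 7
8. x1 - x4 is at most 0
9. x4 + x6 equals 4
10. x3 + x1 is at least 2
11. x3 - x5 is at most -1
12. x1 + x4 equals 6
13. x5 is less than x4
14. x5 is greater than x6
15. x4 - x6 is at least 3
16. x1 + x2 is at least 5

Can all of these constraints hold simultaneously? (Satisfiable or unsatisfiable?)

The assignment x1 = 2, x2 = 4, x3 = 2, x4 = 4, x5 = 3, x6 = 0 works:
  constraint 2 holds since x5 - x6 = 3.
  constraint 4 holds since x4 - x2 = 0.
The rest check out directly.

Satisfiable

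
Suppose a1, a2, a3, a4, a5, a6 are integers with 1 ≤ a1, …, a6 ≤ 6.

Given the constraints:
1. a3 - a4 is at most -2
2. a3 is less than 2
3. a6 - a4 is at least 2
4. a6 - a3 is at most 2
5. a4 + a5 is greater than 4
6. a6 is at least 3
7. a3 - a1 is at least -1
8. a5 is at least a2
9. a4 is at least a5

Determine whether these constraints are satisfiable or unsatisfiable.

Unsatisfiable

Constraints 1, 3, and 4 give a4 − a3 ≥ 2, a3 − a6 ≥ -2, a6 − a4 ≥ 2.
Adding all 3 inequalities: the left sides telescope to 0, and the right sides sum to 2 + (-2) + 2 = 2. So 0 ≥ 2, which is false.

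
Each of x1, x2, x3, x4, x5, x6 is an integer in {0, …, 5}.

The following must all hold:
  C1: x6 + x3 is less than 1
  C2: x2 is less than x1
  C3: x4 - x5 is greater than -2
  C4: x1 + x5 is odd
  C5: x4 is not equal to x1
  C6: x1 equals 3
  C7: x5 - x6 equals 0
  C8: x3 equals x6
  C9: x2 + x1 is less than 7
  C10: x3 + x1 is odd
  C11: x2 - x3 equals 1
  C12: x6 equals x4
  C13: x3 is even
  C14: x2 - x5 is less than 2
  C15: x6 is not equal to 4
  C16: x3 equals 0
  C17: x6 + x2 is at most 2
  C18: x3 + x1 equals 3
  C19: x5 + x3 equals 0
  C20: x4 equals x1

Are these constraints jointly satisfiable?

Unsatisfiable

Constraint 16 fixes x3 = 0 and constraint 6 fixes x1 = 3. Constraints 8, 12, and 20 give x3 = x6 = x4 = x1, so x3 = x1. But 0 ≠ 3 — contradiction.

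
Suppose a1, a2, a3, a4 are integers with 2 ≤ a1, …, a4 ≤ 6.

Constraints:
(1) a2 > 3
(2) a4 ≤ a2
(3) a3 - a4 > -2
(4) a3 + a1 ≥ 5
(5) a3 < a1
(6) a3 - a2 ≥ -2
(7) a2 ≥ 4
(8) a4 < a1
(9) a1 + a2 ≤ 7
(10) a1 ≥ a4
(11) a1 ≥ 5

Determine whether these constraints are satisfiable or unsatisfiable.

From constraint 11: a1 ≥ 5. From constraint 7: a2 ≥ 4. Hence a1 + a2 ≥ 9. But constraint 9 requires a1 + a2 ≤ 7, and 7 < 9. Contradiction.

Unsatisfiable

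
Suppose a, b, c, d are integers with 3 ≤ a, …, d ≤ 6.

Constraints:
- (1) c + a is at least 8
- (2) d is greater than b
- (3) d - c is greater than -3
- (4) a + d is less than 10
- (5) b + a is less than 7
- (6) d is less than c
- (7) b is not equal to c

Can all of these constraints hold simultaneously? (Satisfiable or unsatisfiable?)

Satisfiable

Take a = 3, b = 3, c = 5, d = 4. Then constraint 1: c + a = 8; constraint 3: d - c = -1; constraint 4: a + d = 7, and every other listed constraint is also met.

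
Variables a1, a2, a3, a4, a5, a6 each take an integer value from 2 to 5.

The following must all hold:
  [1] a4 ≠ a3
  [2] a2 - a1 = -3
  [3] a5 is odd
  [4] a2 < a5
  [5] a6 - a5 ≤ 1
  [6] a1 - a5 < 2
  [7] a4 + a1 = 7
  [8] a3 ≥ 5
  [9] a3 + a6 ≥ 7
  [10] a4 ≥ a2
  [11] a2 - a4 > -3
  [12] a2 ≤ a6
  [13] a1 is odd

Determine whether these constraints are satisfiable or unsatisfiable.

The assignment a1 = 5, a2 = 2, a3 = 5, a4 = 2, a5 = 5, a6 = 3 works:
  constraint 2 holds since a2 - a1 = -3.
  constraint 5 holds since a6 - a5 = -2.
The rest check out directly.

Satisfiable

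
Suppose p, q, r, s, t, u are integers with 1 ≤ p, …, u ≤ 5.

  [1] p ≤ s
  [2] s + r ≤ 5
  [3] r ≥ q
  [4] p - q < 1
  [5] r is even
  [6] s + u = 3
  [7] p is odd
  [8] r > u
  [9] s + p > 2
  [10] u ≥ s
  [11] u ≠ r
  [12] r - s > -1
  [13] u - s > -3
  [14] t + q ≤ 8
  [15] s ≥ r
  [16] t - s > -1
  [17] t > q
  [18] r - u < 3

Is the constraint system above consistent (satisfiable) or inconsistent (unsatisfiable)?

Constraints 8, 10, and 15 give s ≤ u, u < r, r ≤ s. Chaining: s ≤ u < r ≤ s, which forces s < s — impossible.

Unsatisfiable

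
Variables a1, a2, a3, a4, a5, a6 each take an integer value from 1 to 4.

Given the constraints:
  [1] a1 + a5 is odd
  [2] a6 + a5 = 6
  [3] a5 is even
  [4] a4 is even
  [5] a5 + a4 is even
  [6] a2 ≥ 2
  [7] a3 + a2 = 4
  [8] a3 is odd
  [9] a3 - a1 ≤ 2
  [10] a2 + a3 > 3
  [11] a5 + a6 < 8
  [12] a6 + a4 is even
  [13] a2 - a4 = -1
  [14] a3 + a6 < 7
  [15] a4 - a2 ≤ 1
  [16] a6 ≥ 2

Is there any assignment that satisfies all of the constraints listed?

Satisfiable

Setting (a1, a2, a3, a4, a5, a6) = (1, 3, 1, 4, 2, 4) satisfies everything: constraint 2: a6 + a5 = 6; constraint 7: a3 + a2 = 4; constraint 9: a3 - a1 = 0, and the others follow.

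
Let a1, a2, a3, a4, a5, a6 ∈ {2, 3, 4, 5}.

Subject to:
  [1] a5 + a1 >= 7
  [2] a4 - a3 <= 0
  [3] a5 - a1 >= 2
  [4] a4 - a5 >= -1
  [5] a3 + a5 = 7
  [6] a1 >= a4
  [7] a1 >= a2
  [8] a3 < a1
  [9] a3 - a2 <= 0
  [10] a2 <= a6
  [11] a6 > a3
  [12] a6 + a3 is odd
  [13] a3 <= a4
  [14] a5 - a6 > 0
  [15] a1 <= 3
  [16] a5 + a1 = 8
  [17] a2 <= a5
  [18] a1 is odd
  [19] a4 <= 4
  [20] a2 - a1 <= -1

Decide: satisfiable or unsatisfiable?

Unsatisfiable

Constraints 2, 3, 4, 9, and 20 give a5 − a1 ≥ 2, a1 − a2 ≥ 1, a2 − a3 ≥ 0, a3 − a4 ≥ 0, a4 − a5 ≥ -1.
Adding all 5 inequalities: the left sides telescope to 0, and the right sides sum to 2 + 1 + 0 + 0 + (-1) = 2. So 0 ≥ 2, which is false.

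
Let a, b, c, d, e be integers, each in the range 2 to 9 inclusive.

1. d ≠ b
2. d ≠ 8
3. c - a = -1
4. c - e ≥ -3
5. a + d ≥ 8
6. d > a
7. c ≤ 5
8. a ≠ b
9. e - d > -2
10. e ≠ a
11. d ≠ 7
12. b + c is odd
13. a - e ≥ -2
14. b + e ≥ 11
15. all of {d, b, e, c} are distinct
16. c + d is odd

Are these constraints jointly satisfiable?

Satisfiable

One satisfying assignment is a = 3, b = 9, c = 2, d = 5, e = 4.
For the less obvious constraints — constraint 3: c - a = -1; constraint 4: c - e = -2; constraint 5: a + d = 8 — and the others hold by inspection.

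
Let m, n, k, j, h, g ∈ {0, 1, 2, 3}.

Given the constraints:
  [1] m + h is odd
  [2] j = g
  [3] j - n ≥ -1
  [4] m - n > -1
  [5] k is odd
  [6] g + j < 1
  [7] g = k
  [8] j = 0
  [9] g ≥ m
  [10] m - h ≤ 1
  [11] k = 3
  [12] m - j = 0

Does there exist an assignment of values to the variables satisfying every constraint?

Constraint 8 fixes j = 0 and constraint 11 fixes k = 3. Constraints 2 and 7 give j = g = k, so j = k. But 0 ≠ 3 — contradiction.

Unsatisfiable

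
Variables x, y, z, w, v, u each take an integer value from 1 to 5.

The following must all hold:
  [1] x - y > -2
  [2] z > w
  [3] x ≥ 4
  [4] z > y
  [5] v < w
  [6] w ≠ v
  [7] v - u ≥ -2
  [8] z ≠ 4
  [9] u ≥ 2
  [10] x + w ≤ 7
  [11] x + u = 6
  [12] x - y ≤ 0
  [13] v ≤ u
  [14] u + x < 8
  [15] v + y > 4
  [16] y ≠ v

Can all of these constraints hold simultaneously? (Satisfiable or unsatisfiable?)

Satisfiable

Take x = 4, y = 4, z = 5, w = 2, v = 1, u = 2. Then constraint 1: x - y = 0; constraint 7: v - u = -1, and every other listed constraint is also met.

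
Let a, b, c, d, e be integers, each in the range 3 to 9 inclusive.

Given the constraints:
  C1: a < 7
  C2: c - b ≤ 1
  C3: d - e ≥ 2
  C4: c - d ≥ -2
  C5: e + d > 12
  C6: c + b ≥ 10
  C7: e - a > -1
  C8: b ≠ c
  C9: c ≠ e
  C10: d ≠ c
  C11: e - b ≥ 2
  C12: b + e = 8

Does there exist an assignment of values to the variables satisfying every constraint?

Constraints 2, 3, 4, and 11 give c − d ≥ -2, d − e ≥ 2, e − b ≥ 2, b − c ≥ -1.
Adding all 4 inequalities: the left sides telescope to 0, and the right sides sum to (-2) + 2 + 2 + (-1) = 1. So 0 ≥ 1, which is false.

Unsatisfiable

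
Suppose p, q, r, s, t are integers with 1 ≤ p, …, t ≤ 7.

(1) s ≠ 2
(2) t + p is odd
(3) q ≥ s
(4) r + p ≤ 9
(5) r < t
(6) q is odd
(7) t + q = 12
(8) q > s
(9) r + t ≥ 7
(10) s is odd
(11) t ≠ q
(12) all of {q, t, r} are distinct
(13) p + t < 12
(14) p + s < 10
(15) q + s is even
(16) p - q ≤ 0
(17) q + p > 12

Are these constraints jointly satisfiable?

Satisfiable

The assignment p = 6, q = 7, r = 2, s = 3, t = 5 works:
  constraint 4 holds since r + p = 8.
  constraint 7 holds since t + q = 12.
The rest check out directly.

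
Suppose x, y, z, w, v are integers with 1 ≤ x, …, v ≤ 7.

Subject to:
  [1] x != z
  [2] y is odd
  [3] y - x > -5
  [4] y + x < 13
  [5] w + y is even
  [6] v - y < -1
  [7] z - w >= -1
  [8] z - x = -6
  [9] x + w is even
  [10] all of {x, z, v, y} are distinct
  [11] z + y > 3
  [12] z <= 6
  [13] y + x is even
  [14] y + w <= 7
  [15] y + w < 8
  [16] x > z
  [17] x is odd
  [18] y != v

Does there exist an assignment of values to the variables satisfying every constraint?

One satisfying assignment is x = 7, y = 5, z = 1, w = 1, v = 3.
For the less obvious constraints — constraint 3: y - x = -2; constraint 4: y + x = 12 — and the others hold by inspection.

Satisfiable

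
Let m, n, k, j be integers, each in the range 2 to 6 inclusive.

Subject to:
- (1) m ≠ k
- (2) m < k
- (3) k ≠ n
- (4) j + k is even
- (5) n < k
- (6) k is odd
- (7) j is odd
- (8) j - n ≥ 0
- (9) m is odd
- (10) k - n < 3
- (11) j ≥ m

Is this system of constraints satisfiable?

Satisfiable

One satisfying assignment is m = 3, n = 3, k = 5, j = 3.
For the less obvious constraints — constraint 4: j + k = 8 is even; constraint 8: j - n = 0; constraint 10: k - n = 2 — and the others hold by inspection.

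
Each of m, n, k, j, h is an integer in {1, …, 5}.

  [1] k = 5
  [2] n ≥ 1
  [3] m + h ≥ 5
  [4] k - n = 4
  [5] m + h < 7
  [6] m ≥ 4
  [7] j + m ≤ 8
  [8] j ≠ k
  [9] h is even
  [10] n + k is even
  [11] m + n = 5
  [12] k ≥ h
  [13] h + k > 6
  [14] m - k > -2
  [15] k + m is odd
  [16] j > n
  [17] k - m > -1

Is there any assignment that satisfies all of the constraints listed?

The assignment m = 4, n = 1, k = 5, j = 4, h = 2 works:
  constraint 3 holds since m + h = 6.
  constraint 4 holds since k - n = 4.
  constraint 5 holds since m + h = 6.
The rest check out directly.

Satisfiable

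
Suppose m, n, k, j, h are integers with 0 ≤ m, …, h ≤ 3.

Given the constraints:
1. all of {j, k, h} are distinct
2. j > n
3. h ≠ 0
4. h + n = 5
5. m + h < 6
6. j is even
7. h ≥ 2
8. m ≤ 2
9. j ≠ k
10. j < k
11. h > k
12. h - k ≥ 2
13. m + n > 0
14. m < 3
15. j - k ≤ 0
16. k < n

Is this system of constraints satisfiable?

Constraints 2, 10, and 16 give n < j, j < k, k < n. Chaining: n < j < k < n, which forces n < n — impossible.

Unsatisfiable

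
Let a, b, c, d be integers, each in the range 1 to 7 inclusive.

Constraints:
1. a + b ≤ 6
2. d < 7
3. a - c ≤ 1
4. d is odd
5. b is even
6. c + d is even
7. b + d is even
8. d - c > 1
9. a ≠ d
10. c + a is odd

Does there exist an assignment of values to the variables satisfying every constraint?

Unsatisfiable

Constraint 5 makes b even and constraint 4 makes d odd, so b + d must be odd. Constraint 7 says b + d is even — contradiction.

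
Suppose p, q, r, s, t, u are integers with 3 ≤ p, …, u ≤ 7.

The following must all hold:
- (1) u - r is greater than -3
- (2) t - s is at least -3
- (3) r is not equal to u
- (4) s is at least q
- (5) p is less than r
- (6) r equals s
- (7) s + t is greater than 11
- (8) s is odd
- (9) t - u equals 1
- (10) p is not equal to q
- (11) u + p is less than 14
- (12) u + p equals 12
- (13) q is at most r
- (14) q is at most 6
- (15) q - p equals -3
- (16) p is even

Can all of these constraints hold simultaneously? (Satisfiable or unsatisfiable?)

Satisfiable

Take p = 6, q = 3, r = 7, s = 7, t = 7, u = 6. Then constraint 1: u - r = -1; constraint 2: t - s = 0, and every other listed constraint is also met.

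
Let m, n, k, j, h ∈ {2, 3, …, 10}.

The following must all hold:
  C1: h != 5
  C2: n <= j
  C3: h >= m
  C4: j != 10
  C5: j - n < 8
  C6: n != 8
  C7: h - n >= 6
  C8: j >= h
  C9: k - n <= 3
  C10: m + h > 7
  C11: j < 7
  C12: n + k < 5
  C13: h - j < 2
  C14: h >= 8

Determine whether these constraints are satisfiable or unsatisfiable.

Unsatisfiable

From constraints 8 and 14: j ≥ h and h ≥ 8, so j ≥ 8. From constraint 11: j ≤ 6. But 6 < 8, so no value of j works.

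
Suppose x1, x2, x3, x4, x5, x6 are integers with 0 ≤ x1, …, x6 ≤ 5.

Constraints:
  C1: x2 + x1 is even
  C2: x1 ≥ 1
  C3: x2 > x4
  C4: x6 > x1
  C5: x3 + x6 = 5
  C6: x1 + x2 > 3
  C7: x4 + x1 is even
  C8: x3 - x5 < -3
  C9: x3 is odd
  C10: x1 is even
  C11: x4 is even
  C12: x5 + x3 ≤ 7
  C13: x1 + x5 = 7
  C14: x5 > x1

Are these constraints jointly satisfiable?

Satisfiable

Try x1 = 2, x2 = 4, x3 = 1, x4 = 2, x5 = 5, x6 = 4.
Check constraint 5: x3 + x6 = 5; constraint 6: x1 + x2 = 6. The remaining constraints are straightforward to verify.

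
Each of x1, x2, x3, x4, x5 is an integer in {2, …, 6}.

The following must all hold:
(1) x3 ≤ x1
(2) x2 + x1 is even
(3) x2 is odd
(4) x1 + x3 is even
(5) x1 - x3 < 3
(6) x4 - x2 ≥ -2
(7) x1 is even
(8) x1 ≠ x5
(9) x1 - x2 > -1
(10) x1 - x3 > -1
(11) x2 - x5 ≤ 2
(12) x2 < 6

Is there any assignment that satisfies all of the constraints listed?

Constraint 3 makes x2 odd and constraint 7 makes x1 even, so x2 + x1 must be odd. Constraint 2 says x2 + x1 is even — contradiction.

Unsatisfiable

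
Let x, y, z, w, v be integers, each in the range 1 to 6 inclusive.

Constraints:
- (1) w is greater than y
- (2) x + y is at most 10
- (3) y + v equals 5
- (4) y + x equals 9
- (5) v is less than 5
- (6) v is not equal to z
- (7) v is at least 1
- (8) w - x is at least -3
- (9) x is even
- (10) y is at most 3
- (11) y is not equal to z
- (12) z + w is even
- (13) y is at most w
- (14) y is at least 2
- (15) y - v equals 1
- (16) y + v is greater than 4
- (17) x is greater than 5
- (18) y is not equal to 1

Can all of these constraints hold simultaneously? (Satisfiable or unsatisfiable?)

Take x = 6, y = 3, z = 1, w = 5, v = 2. Then constraint 2: x + y = 9; constraint 3: y + v = 5; constraint 4: y + x = 9, and every other listed constraint is also met.

Satisfiable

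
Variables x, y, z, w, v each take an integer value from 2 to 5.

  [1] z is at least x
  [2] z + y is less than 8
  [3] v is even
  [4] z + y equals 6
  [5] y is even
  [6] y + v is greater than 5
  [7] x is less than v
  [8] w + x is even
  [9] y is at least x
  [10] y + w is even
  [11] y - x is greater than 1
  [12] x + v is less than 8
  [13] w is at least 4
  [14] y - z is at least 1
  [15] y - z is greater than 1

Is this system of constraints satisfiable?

One satisfying assignment is x = 2, y = 4, z = 2, w = 4, v = 4.
For the less obvious constraints — constraint 2: z + y = 6; constraint 4: z + y = 6 — and the others hold by inspection.

Satisfiable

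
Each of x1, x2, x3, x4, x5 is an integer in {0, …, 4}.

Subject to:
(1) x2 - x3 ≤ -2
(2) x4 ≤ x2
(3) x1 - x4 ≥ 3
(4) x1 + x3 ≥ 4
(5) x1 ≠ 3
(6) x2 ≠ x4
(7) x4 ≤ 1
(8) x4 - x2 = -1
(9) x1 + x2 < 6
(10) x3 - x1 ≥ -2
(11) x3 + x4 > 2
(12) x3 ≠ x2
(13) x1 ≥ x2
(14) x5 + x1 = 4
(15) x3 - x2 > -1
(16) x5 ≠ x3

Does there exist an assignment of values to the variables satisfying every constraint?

Satisfiable

Try x1 = 4, x2 = 1, x3 = 3, x4 = 0, x5 = 0.
Check constraint 1: x2 - x3 = -2; constraint 3: x1 - x4 = 4; constraint 4: x1 + x3 = 7. The remaining constraints are straightforward to verify.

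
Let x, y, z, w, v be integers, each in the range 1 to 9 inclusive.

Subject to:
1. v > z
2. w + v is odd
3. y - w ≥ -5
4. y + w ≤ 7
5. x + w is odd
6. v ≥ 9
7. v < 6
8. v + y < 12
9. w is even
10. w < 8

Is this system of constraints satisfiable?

From constraint 6: v ≥ 9. From constraint 7: v ≤ 5. But 5 < 9, so no value of v works.

Unsatisfiable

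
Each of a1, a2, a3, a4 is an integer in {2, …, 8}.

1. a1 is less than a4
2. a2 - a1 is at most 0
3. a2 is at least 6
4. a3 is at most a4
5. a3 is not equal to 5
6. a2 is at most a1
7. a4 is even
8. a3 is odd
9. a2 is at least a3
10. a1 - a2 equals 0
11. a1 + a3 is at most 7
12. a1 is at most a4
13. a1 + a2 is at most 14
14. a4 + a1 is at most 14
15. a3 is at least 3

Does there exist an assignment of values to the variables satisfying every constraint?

From constraints 3 and 6: a1 ≥ a2 ≥ 6. From constraint 15: a3 ≥ 3. Hence a1 + a3 ≥ 9. But constraint 11 requires a1 + a3 ≤ 7, and 7 < 9. Contradiction.

Unsatisfiable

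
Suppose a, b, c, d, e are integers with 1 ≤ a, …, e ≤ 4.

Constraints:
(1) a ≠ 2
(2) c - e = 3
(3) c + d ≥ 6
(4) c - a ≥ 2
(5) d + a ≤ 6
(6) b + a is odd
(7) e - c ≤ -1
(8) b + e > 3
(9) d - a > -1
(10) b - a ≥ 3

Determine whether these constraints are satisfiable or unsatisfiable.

Take a = 1, b = 4, c = 4, d = 2, e = 1. Then constraint 2: c - e = 3; constraint 3: c + d = 6, and every other listed constraint is also met.

Satisfiable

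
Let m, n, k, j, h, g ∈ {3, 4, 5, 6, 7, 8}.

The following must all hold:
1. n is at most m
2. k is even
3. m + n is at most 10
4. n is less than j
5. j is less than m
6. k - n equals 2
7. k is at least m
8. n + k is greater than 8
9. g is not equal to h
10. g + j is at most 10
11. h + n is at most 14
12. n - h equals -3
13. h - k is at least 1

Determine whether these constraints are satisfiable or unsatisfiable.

Satisfiable

Take m = 6, n = 4, k = 6, j = 5, h = 7, g = 4. Then constraint 3: m + n = 10; constraint 6: k - n = 2; constraint 8: n + k = 10, and every other listed constraint is also met.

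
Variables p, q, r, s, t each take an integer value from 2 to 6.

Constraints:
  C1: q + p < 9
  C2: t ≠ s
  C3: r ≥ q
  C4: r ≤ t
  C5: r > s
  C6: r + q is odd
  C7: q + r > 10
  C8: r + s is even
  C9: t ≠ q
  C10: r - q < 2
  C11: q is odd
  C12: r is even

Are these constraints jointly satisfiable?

Satisfiable

One satisfying assignment is p = 2, q = 5, r = 6, s = 4, t = 6.
For the less obvious constraints — constraint 1: q + p = 7; constraint 7: q + r = 11 — and the others hold by inspection.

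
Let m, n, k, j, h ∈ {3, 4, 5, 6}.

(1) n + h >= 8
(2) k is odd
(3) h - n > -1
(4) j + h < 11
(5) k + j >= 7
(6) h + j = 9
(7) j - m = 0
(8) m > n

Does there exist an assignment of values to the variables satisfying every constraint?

Satisfiable

Try m = 4, n = 3, k = 3, j = 4, h = 5.
Check constraint 1: n + h = 8; constraint 3: h - n = 2; constraint 4: j + h = 9. The remaining constraints are straightforward to verify.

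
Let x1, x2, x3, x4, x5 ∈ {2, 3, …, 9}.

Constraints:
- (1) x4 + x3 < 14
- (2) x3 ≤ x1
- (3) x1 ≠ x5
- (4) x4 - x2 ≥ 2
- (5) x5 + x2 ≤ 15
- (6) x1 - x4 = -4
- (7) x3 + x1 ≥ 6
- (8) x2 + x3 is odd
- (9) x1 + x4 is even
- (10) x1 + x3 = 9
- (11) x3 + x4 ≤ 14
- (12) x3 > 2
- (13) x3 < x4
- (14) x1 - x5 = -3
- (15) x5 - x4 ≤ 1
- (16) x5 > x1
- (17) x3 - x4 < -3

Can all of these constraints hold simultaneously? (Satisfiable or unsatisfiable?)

Satisfiable

Setting (x1, x2, x3, x4, x5) = (5, 7, 4, 9, 8) satisfies everything: constraint 1: x4 + x3 = 13; constraint 4: x4 - x2 = 2, and the others follow.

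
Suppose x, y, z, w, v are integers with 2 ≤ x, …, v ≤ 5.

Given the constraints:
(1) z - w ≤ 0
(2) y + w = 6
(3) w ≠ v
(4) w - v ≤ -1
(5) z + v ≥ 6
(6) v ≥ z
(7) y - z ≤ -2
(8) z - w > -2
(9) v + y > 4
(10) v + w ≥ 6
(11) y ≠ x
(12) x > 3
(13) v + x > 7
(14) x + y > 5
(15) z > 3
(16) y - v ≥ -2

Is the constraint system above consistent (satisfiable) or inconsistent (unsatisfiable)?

Constraints 1, 4, 7, and 16 give y − v ≥ -2, v − w ≥ 1, w − z ≥ 0, z − y ≥ 2.
Adding all 4 inequalities: the left sides telescope to 0, and the right sides sum to (-2) + 1 + 0 + 2 = 1. So 0 ≥ 1, which is false.

Unsatisfiable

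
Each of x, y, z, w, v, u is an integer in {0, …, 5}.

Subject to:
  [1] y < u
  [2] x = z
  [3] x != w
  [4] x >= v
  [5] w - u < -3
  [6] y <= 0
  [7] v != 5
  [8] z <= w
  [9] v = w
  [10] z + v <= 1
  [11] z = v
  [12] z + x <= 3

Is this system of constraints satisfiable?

From constraints 2, 9, and 11, x = z = v = w, so x = w. But constraint 3 says x ≠ w. Contradiction.

Unsatisfiable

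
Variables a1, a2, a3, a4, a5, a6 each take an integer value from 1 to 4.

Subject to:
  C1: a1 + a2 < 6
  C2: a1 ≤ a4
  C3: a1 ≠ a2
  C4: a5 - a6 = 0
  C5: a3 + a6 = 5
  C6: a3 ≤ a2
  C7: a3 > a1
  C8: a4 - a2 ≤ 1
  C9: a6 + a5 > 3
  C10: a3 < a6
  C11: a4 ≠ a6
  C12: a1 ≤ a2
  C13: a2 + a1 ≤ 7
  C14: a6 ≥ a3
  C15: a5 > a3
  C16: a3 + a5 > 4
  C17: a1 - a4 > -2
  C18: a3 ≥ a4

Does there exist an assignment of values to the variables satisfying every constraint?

Try a1 = 1, a2 = 3, a3 = 2, a4 = 1, a5 = 3, a6 = 3.
Check constraint 1: a1 + a2 = 4; constraint 4: a5 - a6 = 0. The remaining constraints are straightforward to verify.

Satisfiable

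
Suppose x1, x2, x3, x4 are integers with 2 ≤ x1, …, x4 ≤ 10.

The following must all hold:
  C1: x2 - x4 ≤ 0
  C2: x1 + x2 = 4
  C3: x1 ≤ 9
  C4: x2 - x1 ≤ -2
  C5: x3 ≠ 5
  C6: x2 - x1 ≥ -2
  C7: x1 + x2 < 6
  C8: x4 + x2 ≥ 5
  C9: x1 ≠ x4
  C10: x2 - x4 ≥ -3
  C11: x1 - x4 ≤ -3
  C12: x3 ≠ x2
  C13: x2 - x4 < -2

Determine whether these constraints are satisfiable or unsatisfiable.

Constraints 4, 10, and 11 give x4 − x1 ≥ 3, x1 − x2 ≥ 2, x2 − x4 ≥ -3.
Adding all 3 inequalities: the left sides telescope to 0, and the right sides sum to 3 + 2 + (-3) = 2. So 0 ≥ 2, which is false.

Unsatisfiable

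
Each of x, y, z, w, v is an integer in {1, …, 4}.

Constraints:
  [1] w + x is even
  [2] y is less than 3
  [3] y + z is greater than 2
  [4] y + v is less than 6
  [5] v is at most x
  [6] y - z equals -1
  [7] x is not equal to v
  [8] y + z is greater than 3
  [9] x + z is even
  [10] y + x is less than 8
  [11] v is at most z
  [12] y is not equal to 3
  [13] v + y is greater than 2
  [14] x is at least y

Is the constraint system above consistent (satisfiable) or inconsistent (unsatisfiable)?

The assignment x = 3, y = 2, z = 3, w = 3, v = 2 works:
  constraint 3 holds since y + z = 5.
  constraint 4 holds since y + v = 4.
The rest check out directly.

Satisfiable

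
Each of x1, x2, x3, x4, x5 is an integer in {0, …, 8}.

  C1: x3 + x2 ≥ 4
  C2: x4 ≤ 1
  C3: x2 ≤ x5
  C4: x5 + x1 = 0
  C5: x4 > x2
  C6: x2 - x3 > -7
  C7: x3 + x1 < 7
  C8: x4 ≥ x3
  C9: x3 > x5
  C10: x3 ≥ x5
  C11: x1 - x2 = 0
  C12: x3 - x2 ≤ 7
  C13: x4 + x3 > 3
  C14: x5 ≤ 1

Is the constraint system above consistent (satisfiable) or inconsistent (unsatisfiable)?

Unsatisfiable

From constraints 2 and 8: x3 ≤ x4 ≤ 1. From constraints 3 and 14: x2 ≤ x5 ≤ 1. Hence x3 + x2 ≤ 2. But constraint 1 requires x3 + x2 ≥ 4, and 4 > 2. Contradiction.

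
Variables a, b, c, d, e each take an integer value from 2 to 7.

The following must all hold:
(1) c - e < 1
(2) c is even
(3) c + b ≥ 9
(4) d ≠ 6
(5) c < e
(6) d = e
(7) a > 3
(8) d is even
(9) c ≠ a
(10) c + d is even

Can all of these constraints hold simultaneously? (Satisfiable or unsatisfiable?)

Satisfiable

Try a = 4, b = 7, c = 2, d = 4, e = 4.
Check constraint 1: c - e = -2; constraint 2: c = 2 is even; constraint 3: c + b = 9. The remaining constraints are straightforward to verify.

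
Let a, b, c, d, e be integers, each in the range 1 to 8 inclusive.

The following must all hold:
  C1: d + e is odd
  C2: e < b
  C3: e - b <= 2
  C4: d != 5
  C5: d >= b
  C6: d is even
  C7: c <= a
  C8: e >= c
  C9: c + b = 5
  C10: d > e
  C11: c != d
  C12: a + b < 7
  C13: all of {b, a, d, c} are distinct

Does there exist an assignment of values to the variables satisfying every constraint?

Satisfiable

Try a = 2, b = 4, c = 1, d = 8, e = 3.
Check constraint 3: e - b = -1; constraint 9: c + b = 5; constraint 12: a + b = 6. The remaining constraints are straightforward to verify.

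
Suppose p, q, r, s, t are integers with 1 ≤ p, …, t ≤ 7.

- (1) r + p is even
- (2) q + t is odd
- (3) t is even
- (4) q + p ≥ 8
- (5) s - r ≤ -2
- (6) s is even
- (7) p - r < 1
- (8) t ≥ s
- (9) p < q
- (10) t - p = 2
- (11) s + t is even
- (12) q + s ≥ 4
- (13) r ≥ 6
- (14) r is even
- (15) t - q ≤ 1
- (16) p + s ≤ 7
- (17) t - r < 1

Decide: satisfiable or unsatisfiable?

Satisfiable

Try p = 4, q = 5, r = 6, s = 2, t = 6.
Check constraint 4: q + p = 9; constraint 5: s - r = -4. The remaining constraints are straightforward to verify.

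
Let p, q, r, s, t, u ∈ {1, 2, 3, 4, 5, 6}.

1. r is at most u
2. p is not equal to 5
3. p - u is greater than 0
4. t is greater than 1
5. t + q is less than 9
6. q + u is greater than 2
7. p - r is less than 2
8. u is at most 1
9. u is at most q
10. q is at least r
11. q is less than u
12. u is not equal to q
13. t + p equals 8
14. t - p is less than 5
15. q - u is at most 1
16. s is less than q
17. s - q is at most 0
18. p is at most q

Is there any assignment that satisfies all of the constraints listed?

Constraints 3, 11, and 18 give u < p, p ≤ q, q < u. Chaining: u < p ≤ q < u, which forces u < u — impossible.

Unsatisfiable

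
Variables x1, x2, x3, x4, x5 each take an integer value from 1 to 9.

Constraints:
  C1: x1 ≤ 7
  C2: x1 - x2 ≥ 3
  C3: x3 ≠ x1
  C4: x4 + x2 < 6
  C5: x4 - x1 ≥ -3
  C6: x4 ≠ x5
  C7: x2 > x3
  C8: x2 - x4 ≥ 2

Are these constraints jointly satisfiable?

Unsatisfiable

Constraints 2, 5, and 8 give x4 − x1 ≥ -3, x1 − x2 ≥ 3, x2 − x4 ≥ 2.
Adding all 3 inequalities: the left sides telescope to 0, and the right sides sum to (-3) + 3 + 2 = 2. So 0 ≥ 2, which is false.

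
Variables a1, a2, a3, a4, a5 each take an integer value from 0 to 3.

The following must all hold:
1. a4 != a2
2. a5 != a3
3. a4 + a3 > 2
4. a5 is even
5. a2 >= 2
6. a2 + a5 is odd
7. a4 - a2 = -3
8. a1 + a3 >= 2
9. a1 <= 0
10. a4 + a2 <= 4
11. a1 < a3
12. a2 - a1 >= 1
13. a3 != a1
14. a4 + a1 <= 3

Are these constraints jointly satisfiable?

Satisfiable

Try a1 = 0, a2 = 3, a3 = 3, a4 = 0, a5 = 0.
Check constraint 3: a4 + a3 = 3; constraint 7: a4 - a2 = -3. The remaining constraints are straightforward to verify.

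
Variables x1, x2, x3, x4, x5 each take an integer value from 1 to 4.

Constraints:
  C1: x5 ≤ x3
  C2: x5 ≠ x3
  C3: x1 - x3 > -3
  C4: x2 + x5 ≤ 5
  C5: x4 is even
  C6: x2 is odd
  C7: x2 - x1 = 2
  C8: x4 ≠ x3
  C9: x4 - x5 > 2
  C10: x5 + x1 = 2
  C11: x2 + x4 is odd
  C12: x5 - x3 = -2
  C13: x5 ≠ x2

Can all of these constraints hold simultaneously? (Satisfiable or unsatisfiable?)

The assignment x1 = 1, x2 = 3, x3 = 3, x4 = 4, x5 = 1 works:
  constraint 3 holds since x1 - x3 = -2.
  constraint 4 holds since x2 + x5 = 4.
  constraint 7 holds since x2 - x1 = 2.
The rest check out directly.

Satisfiable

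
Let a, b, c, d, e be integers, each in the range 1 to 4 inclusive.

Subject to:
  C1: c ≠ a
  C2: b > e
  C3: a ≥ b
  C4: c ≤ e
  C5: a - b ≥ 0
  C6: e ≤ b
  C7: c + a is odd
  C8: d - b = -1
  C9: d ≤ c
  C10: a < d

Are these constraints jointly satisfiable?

Constraints 2, 4, 5, 9, and 10 give a < d, d ≤ c, c ≤ e, e < b, b ≤ a. Chaining: a < d ≤ c ≤ e < b ≤ a, which forces a < a — impossible.

Unsatisfiable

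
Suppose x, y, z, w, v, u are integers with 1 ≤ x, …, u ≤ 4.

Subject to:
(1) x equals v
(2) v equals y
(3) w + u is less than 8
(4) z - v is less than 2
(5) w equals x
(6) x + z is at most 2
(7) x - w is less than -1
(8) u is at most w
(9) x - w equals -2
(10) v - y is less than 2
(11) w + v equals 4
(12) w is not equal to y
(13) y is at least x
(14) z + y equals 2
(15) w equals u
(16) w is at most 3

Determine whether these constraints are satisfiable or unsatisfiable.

Unsatisfiable

From constraints 1, 2, and 5, w = x = v = y, so w = y. But constraint 12 says w ≠ y. Contradiction.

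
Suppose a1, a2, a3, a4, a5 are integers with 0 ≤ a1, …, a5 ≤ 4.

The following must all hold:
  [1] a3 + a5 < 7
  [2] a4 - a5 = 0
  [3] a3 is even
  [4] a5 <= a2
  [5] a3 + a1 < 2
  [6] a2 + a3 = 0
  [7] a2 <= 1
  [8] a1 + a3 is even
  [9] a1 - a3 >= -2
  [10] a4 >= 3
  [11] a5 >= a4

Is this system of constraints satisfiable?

Unsatisfiable

From constraints 10 and 11: a5 ≥ a4 and a4 ≥ 3, so a5 ≥ 3. From constraints 4 and 7: a5 ≤ a2 and a2 ≤ 1, so a5 ≤ 1. But 1 < 3, so no value of a5 works.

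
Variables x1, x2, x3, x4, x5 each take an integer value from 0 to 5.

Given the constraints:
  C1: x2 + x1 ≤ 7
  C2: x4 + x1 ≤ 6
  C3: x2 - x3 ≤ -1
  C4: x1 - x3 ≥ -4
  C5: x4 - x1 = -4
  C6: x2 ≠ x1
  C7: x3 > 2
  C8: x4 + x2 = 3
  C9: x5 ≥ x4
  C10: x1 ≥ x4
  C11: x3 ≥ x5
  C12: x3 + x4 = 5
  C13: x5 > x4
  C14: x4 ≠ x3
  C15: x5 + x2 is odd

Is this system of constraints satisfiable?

Satisfiable

Try x1 = 4, x2 = 3, x3 = 5, x4 = 0, x5 = 4.
Check constraint 1: x2 + x1 = 7; constraint 2: x4 + x1 = 4. The remaining constraints are straightforward to verify.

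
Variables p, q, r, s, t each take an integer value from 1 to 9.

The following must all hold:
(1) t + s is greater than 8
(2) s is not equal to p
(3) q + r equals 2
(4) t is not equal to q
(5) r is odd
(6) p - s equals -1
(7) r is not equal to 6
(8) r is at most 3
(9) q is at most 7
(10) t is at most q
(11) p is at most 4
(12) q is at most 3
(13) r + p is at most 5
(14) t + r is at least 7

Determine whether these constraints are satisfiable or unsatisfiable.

From constraints 10 and 12: t ≤ q ≤ 3. From constraint 8: r ≤ 3. Hence t + r ≤ 6. But constraint 14 requires t + r ≥ 7, and 7 > 6. Contradiction.

Unsatisfiable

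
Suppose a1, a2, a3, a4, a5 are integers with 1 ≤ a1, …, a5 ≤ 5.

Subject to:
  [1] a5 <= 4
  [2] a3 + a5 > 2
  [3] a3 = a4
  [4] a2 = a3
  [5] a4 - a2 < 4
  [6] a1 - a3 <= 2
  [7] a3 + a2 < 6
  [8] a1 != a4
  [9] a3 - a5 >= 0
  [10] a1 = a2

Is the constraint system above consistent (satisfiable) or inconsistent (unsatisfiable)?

From constraints 3, 4, and 10, a1 = a2 = a3 = a4, so a1 = a4. But constraint 8 says a1 ≠ a4. Contradiction.

Unsatisfiable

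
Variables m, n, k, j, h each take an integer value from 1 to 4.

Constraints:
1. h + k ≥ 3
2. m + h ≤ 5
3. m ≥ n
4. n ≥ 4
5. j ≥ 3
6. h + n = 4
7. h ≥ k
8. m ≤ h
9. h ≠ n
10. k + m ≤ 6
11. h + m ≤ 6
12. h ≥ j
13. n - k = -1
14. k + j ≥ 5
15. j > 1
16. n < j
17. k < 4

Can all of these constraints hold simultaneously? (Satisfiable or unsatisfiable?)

From constraints 5 and 12: h ≥ j ≥ 3. From constraints 3 and 4: m ≥ n ≥ 4. Hence h + m ≥ 7. But constraint 11 requires h + m ≤ 6, and 6 < 7. Contradiction.

Unsatisfiable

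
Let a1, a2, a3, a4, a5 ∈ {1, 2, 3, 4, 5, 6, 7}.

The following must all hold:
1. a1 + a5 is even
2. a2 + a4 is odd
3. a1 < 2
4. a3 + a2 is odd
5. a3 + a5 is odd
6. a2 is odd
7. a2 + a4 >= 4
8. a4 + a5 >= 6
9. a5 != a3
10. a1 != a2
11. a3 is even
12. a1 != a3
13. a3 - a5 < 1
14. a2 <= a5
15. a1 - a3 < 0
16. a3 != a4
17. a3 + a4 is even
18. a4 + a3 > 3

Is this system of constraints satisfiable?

The assignment a1 = 1, a2 = 5, a3 = 4, a4 = 2, a5 = 5 works:
  constraint 7 holds since a2 + a4 = 7.
  constraint 8 holds since a4 + a5 = 7.
The rest check out directly.

Satisfiable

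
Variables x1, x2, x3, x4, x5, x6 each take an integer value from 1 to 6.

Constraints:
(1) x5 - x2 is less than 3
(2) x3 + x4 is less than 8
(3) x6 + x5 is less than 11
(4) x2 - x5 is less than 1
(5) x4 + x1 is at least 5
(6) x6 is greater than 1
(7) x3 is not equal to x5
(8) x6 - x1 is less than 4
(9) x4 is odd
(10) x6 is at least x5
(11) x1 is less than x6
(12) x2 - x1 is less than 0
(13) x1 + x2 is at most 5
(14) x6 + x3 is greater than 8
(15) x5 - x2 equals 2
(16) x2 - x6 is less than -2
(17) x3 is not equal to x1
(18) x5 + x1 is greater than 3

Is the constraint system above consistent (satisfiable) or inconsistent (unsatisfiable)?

One satisfying assignment is x1 = 3, x2 = 1, x3 = 4, x4 = 3, x5 = 3, x6 = 5.
For the less obvious constraints — constraint 1: x5 - x2 = 2; constraint 2: x3 + x4 = 7 — and the others hold by inspection.

Satisfiable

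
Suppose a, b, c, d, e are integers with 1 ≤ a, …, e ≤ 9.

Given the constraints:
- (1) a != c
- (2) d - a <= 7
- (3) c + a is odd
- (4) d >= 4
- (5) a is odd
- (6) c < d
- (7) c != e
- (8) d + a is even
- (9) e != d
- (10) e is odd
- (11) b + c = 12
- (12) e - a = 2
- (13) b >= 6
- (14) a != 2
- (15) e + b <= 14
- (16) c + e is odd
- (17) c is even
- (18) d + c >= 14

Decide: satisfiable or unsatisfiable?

Satisfiable

Try a = 5, b = 6, c = 6, d = 9, e = 7.
Check constraint 2: d - a = 4; constraint 11: b + c = 12. The remaining constraints are straightforward to verify.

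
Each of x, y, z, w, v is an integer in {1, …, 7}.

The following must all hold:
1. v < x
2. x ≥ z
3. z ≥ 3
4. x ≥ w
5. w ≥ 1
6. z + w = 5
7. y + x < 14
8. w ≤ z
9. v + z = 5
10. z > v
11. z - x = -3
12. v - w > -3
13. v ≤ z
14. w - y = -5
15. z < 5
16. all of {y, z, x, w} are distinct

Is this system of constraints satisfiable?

The assignment x = 6, y = 7, z = 3, w = 2, v = 2 works:
  constraint 6 holds since z + w = 5.
  constraint 7 holds since y + x = 13.
  constraint 9 holds since v + z = 5.
The rest check out directly.

Satisfiable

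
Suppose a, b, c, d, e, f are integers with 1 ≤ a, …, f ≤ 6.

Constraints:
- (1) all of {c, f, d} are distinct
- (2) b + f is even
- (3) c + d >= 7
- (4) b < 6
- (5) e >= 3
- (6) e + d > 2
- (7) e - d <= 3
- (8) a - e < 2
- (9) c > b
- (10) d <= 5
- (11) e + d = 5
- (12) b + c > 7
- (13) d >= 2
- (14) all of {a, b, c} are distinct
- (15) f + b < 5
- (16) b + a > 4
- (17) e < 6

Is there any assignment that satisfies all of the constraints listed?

Satisfiable

Take a = 2, b = 3, c = 5, d = 2, e = 3, f = 1. Then constraint 3: c + d = 7; constraint 6: e + d = 5; constraint 7: e - d = 1, and every other listed constraint is also met.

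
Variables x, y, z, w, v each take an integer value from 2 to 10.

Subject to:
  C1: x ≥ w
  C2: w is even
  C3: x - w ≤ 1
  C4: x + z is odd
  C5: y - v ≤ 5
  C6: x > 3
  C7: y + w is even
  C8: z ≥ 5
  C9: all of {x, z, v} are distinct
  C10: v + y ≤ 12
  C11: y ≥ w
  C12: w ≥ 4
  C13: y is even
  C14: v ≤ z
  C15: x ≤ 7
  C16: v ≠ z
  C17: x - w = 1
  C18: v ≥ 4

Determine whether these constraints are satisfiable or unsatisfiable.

Take x = 5, y = 8, z = 8, w = 4, v = 4. Then constraint 3: x - w = 1; constraint 5: y - v = 4, and every other listed constraint is also met.

Satisfiable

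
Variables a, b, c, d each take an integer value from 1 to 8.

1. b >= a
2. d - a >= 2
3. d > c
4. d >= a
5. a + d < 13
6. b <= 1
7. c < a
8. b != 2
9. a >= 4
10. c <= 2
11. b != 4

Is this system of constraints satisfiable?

From constraint 9: a ≥ 4. From constraints 1 and 6: a ≤ b and b ≤ 1, so a ≤ 1. But 1 < 4, so no value of a works.

Unsatisfiable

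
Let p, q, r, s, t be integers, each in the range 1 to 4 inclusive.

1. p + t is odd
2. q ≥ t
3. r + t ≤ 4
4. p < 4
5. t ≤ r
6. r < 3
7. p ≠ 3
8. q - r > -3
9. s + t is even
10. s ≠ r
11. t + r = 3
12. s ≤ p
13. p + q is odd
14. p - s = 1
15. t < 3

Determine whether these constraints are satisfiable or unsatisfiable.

Take p = 2, q = 1, r = 2, s = 1, t = 1. Then constraint 3: r + t = 3; constraint 8: q - r = -1; constraint 11: t + r = 3, and every other listed constraint is also met.

Satisfiable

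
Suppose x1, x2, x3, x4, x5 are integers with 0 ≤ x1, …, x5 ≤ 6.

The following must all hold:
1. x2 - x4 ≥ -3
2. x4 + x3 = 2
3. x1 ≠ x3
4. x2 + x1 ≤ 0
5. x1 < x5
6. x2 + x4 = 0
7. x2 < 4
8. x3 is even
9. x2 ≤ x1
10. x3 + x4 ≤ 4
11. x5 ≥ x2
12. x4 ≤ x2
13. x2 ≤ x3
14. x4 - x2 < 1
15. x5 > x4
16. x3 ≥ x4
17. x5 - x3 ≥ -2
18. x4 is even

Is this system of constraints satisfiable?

Satisfiable

One satisfying assignment is x1 = 0, x2 = 0, x3 = 2, x4 = 0, x5 = 1.
For the less obvious constraints — constraint 1: x2 - x4 = 0; constraint 2: x4 + x3 = 2 — and the others hold by inspection.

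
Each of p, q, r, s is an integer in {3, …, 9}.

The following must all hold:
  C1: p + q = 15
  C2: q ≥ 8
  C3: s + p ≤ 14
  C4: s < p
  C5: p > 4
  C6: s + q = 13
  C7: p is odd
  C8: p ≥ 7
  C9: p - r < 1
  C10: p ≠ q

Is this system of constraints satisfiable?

Satisfiable

Setting (p, q, r, s) = (7, 8, 8, 5) satisfies everything: constraint 1: p + q = 15; constraint 3: s + p = 12, and the others follow.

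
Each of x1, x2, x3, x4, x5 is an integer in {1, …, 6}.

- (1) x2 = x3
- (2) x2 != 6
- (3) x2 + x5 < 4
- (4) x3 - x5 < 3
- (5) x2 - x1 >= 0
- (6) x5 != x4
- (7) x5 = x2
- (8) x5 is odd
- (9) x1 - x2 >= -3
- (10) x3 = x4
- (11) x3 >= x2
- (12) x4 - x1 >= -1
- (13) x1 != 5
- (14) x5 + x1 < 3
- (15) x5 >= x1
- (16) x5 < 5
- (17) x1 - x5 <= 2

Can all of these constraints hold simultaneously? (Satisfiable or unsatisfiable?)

Unsatisfiable

From constraints 1, 7, and 10, x5 = x2 = x3 = x4, so x5 = x4. But constraint 6 says x5 ≠ x4. Contradiction.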